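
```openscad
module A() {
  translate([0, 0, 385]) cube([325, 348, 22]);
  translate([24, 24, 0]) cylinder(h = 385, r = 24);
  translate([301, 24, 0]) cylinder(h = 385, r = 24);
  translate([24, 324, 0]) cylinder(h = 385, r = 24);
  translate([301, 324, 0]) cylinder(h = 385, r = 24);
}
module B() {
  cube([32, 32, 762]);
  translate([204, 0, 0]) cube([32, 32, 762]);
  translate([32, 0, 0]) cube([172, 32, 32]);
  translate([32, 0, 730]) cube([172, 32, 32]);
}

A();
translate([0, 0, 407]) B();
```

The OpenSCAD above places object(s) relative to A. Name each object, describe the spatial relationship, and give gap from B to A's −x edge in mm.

The picture frame's min-x is at 0; the stool's min-x is 0; gap = 0 mm.

A is a stool. B is a picture frame. The picture frame is on top of the stool. The gap from the picture frame to the stool's −x edge is 0 mm.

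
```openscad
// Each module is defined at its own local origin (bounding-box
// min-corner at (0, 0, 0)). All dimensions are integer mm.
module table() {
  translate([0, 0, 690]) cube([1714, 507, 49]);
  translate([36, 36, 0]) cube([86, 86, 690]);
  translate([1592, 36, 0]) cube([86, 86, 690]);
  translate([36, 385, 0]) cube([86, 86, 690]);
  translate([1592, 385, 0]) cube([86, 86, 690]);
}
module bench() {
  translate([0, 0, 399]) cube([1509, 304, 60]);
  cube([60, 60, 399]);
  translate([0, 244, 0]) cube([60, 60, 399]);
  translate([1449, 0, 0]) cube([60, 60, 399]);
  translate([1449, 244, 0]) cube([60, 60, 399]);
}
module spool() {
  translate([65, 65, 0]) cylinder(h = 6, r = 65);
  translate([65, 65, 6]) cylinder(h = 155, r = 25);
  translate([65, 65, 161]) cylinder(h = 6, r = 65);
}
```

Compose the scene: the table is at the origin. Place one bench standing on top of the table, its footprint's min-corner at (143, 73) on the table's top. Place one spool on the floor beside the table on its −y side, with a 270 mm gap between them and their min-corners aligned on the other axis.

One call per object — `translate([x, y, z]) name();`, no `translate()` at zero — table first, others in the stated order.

table();
translate([143, 73, 739]) bench();
translate([0, -400, 0]) spool();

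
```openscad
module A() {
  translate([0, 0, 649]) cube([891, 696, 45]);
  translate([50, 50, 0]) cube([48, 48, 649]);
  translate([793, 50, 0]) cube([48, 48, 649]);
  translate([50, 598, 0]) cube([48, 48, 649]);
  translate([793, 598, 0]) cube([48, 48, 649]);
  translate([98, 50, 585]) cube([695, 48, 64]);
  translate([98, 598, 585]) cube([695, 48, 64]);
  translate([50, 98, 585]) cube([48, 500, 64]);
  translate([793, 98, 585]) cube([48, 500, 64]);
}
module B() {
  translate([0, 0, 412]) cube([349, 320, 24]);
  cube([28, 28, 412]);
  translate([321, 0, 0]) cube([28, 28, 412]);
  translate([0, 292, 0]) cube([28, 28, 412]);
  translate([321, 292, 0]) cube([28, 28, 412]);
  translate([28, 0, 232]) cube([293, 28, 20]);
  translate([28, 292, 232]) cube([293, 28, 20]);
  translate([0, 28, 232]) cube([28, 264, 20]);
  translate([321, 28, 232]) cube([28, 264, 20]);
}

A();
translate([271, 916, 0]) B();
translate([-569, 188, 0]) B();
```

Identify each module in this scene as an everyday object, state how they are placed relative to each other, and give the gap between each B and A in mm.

A is a table. B is a stool. Two stools sit around the table at the +y, −x sides. The gap between each stool and the table is 220 mm.

Each stool's nearest face is 220 mm from the table's bounding box.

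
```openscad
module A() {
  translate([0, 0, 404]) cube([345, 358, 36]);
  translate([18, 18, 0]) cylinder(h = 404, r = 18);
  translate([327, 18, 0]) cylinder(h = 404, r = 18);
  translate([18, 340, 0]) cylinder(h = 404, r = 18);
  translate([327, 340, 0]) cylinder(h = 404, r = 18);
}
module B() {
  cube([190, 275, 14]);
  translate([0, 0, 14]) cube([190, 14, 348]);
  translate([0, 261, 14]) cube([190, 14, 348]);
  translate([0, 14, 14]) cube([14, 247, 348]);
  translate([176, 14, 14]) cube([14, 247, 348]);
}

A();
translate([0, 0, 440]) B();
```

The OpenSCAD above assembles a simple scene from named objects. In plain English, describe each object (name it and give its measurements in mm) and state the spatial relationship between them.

A is a simple wooden stool: a rectangular seat 345 mm (x) by 358 mm (y), 36 mm thick, top face at z = 440 mm, on four round legs, each 36 mm in diameter. The legs rest on z = 0, each leg's axis is inset half a diameter from the nearest pair of seat edges (so the leg's bounding box is flush with the corner).

B is an open-topped rectangular box: outside dimensions 190×275×362 mm, with a uniform wall and base thickness of 14 mm. The base is a full 190×275 slab on the floor; four walls sit on top of the base. The front and back walls (the −y and +y sides) span the full width; the two side walls fit between them.

The open box is on top of the stool.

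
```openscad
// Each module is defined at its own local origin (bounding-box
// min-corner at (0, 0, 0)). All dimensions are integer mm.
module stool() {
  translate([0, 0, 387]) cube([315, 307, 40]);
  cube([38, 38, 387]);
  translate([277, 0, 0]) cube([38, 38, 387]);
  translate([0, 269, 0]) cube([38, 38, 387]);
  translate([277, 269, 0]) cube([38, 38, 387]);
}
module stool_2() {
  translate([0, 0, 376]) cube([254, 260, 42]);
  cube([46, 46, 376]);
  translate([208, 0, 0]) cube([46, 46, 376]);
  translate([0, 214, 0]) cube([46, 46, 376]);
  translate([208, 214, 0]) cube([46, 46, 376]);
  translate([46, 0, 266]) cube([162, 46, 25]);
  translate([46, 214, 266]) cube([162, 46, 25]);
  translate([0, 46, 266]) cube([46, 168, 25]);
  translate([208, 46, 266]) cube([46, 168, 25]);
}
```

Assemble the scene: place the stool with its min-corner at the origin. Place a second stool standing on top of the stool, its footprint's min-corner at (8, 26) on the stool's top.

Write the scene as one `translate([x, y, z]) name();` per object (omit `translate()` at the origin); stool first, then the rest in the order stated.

stool();
translate([8, 26, 427]) stool_2();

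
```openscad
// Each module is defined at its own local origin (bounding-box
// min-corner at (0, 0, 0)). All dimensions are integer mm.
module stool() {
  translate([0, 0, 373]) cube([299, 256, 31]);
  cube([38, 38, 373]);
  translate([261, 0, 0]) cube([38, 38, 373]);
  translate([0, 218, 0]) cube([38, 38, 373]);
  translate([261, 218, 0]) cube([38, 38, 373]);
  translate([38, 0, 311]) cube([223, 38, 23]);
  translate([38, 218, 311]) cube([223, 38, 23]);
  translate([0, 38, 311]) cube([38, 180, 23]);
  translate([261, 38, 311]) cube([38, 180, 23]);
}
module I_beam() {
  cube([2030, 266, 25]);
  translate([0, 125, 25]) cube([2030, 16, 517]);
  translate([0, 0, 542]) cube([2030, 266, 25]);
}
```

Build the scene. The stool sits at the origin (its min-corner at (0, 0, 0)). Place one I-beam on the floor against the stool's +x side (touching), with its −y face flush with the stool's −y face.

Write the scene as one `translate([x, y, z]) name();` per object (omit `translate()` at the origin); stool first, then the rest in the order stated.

stool();
translate([299, 0, 0]) I_beam();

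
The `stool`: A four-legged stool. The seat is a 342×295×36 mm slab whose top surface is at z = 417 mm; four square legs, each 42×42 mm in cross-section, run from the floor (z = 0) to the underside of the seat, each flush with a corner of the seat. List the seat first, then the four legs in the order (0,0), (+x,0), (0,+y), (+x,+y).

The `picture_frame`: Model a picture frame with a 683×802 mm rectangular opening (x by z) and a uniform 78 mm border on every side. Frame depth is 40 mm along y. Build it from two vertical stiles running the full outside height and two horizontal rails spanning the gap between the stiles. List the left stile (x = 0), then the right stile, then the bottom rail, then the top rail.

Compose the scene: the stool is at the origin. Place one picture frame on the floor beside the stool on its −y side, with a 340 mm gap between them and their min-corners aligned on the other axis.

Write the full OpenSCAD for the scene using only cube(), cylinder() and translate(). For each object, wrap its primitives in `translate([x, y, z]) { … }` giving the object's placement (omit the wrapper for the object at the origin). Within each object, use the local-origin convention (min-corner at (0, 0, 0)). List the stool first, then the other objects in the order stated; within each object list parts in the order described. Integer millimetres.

translate([0, 0, 381]) cube([342, 295, 36]);
cube([42, 42, 381]);
translate([300, 0, 0]) cube([42, 42, 381]);
translate([0, 253, 0]) cube([42, 42, 381]);
translate([300, 253, 0]) cube([42, 42, 381]);
translate([0, -380, 0]) {
  cube([78, 40, 958]);
  translate([761, 0, 0]) cube([78, 40, 958]);
  translate([78, 0, 0]) cube([683, 40, 78]);
  translate([78, 0, 880]) cube([683, 40, 78]);
}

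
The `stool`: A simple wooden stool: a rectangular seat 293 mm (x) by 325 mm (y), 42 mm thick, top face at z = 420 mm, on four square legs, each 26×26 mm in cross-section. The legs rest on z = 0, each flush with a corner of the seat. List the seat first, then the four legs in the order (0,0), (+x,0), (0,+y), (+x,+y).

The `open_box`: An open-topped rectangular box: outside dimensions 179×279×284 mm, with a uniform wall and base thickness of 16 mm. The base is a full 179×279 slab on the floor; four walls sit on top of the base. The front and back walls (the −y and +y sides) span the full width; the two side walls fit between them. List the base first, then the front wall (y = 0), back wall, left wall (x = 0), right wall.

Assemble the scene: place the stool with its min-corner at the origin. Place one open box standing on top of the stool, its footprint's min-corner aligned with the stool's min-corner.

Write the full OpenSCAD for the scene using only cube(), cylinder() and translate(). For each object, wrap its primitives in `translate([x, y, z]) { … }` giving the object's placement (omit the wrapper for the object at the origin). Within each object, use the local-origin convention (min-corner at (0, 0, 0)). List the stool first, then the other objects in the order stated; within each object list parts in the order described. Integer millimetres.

translate([0, 0, 378]) cube([293, 325, 42]);
cube([26, 26, 378]);
translate([267, 0, 0]) cube([26, 26, 378]);
translate([0, 299, 0]) cube([26, 26, 378]);
translate([267, 299, 0]) cube([26, 26, 378]);
translate([0, 0, 420]) {
  cube([179, 279, 16]);
  translate([0, 0, 16]) cube([179, 16, 268]);
  translate([0, 263, 16]) cube([179, 16, 268]);
  translate([0, 16, 16]) cube([16, 247, 268]);
  translate([163, 16, 16]) cube([16, 247, 268]);
}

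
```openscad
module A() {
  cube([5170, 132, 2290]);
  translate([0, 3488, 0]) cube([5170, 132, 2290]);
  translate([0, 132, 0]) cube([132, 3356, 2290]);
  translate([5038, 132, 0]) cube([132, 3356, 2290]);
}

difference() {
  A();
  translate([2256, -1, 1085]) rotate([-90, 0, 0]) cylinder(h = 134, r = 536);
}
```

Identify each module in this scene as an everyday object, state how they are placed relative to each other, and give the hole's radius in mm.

The subtracted cylinder has r = 536 mm.

A is a house frame. The house frame has a circular hole through its front wall. The hole's radius is 536 mm.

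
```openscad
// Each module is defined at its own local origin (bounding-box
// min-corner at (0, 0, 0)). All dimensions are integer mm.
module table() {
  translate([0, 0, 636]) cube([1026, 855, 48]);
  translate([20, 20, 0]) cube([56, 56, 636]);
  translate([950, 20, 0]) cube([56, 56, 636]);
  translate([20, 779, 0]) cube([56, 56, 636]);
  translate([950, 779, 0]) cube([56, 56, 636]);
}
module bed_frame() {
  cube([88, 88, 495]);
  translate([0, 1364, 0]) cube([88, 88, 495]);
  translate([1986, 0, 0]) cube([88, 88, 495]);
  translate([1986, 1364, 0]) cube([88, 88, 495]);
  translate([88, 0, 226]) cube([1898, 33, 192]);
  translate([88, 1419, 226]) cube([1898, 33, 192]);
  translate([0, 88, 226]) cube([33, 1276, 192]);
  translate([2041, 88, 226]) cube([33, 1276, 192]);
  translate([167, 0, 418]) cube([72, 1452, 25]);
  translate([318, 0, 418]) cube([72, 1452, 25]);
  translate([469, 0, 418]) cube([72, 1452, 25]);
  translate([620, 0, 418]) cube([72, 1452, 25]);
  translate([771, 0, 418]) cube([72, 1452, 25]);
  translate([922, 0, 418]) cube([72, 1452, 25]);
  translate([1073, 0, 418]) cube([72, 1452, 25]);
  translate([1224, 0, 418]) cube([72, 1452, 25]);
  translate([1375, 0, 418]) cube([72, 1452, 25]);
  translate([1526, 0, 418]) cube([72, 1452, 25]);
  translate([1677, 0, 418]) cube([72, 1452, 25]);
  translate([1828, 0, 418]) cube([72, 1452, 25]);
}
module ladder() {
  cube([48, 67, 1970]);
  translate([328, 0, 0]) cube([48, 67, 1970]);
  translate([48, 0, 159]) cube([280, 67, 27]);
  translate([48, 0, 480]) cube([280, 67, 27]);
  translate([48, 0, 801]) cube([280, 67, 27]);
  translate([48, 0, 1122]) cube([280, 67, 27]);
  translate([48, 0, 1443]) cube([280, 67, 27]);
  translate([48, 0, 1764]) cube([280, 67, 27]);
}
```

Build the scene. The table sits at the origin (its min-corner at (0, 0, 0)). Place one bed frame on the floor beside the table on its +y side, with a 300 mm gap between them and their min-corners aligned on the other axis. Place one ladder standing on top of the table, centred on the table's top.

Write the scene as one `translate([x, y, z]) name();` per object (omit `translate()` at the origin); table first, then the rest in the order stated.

table();
translate([0, 1155, 0]) bed_frame();
translate([325, 394, 684]) ladder();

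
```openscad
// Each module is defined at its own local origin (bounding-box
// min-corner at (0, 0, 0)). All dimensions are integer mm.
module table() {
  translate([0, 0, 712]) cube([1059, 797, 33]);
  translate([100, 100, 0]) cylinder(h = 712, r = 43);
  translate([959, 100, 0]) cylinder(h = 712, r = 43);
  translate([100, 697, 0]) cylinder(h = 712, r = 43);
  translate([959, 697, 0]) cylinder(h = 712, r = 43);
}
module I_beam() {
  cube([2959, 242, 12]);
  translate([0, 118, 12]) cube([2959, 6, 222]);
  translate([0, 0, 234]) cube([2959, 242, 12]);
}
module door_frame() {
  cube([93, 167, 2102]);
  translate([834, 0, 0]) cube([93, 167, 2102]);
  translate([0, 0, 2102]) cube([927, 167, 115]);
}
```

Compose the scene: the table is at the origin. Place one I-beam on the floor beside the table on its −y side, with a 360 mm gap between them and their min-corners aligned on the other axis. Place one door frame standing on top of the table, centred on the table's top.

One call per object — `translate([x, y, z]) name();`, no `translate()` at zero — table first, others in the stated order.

table();
translate([0, -602, 0]) I_beam();
translate([66, 315, 745]) door_frame();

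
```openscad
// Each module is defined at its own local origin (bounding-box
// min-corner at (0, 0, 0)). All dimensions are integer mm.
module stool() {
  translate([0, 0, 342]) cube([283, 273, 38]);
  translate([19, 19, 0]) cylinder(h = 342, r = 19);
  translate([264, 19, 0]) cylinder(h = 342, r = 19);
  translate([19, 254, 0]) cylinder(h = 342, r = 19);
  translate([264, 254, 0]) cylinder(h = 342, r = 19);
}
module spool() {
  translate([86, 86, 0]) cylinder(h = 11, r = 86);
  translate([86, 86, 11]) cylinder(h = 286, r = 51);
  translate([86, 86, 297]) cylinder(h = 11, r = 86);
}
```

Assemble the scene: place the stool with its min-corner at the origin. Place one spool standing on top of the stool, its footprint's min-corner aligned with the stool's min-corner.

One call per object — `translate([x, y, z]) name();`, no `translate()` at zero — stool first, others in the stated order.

stool();
translate([0, 0, 380]) spool();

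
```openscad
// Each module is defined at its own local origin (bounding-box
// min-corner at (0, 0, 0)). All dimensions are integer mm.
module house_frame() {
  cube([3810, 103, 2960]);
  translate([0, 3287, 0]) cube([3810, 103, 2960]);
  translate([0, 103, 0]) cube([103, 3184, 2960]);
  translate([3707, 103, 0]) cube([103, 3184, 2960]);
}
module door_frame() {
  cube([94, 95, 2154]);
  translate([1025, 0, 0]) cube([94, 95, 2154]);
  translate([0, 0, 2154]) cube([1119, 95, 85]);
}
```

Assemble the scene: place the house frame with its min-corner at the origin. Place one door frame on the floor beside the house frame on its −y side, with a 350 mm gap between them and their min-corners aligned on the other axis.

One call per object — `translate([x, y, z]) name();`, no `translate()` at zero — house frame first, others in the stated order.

house_frame();
translate([0, -445, 0]) door_frame();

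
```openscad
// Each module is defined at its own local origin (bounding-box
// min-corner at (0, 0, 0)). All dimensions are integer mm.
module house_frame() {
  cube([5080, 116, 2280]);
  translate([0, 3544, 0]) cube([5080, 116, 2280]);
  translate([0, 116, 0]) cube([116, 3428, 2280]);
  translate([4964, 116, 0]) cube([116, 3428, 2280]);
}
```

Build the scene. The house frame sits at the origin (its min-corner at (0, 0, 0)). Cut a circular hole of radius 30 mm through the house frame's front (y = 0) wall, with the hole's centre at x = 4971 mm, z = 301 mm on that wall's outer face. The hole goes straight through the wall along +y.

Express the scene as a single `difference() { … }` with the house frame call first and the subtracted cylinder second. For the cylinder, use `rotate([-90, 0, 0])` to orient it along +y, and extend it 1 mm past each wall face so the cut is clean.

difference() {
  house_frame();
  translate([4971, -1, 301]) rotate([-90, 0, 0]) cylinder(h = 118, r = 30);
}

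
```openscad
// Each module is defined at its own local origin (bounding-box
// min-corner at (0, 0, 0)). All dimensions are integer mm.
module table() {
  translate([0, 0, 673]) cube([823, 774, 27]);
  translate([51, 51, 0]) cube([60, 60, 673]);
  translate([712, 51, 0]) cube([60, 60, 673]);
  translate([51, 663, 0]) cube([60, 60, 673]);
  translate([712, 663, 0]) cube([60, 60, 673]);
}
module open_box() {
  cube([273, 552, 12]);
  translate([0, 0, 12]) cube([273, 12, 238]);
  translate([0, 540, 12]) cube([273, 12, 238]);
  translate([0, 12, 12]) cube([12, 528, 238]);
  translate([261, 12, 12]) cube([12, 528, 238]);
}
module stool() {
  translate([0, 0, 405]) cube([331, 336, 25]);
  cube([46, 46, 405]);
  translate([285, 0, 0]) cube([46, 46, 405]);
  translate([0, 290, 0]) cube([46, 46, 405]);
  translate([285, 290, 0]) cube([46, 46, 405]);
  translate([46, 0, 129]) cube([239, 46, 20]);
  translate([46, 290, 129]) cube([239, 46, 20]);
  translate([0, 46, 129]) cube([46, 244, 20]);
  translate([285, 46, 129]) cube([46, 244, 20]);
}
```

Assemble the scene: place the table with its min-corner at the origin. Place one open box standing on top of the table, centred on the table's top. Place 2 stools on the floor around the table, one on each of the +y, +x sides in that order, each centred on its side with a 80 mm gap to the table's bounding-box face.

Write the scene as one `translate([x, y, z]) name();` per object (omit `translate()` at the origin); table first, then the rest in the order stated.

table();
translate([275, 111, 700]) open_box();
translate([246, 854, 0]) stool();
translate([903, 219, 0]) stool();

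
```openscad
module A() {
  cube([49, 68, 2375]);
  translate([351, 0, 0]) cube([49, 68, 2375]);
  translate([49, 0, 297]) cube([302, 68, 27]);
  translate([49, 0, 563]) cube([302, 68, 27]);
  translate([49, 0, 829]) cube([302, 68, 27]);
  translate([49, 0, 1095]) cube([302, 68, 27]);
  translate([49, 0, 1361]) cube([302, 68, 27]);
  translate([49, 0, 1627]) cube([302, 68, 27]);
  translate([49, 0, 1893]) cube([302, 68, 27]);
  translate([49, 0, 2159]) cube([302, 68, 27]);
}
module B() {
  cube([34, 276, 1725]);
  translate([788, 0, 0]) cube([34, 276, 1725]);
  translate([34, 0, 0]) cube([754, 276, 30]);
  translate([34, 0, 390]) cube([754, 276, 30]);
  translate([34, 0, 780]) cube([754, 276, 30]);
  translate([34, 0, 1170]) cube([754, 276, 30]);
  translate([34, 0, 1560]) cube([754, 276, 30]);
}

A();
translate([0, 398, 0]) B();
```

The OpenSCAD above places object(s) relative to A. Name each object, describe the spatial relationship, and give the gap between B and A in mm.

A is a ladder. B is a bookshelf. The bookshelf is on the floor beside the ladder on its +y side. The gap between the bookshelf and the ladder is 330 mm.

The bookshelf's nearest face is 330 mm from the ladder's +y face.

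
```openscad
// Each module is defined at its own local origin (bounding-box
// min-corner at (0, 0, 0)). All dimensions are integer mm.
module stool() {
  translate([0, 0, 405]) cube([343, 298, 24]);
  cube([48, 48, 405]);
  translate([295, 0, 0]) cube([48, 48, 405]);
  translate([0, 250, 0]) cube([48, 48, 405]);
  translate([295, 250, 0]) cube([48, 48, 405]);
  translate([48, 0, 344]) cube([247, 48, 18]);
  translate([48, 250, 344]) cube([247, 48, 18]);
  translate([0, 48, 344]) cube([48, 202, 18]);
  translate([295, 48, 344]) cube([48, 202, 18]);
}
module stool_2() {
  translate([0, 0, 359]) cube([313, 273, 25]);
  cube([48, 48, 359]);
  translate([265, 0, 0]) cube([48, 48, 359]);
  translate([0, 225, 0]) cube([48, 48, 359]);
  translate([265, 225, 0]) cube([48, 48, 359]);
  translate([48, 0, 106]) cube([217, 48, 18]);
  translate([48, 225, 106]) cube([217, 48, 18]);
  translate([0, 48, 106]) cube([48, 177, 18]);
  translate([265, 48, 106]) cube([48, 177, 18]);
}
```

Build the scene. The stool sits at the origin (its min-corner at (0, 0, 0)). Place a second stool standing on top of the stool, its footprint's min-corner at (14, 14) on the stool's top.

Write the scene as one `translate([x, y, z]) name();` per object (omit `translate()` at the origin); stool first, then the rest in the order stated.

stool();
translate([14, 14, 429]) stool_2();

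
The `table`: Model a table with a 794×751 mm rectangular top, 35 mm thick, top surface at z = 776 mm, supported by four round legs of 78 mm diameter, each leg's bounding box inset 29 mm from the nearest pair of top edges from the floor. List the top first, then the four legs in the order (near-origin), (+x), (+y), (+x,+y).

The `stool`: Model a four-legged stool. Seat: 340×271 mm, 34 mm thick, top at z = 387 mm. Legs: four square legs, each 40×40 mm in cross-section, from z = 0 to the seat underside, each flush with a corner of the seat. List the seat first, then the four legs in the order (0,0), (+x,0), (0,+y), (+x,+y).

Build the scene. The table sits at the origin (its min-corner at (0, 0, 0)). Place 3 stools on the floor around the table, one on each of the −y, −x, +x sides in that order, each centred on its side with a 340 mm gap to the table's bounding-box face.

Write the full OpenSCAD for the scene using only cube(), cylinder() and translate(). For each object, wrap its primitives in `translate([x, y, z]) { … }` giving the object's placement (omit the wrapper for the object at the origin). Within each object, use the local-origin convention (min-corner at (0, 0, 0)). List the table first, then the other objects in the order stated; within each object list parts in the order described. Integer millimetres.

translate([0, 0, 741]) cube([794, 751, 35]);
translate([68, 68, 0]) cylinder(h = 741, r = 39);
translate([726, 68, 0]) cylinder(h = 741, r = 39);
translate([68, 683, 0]) cylinder(h = 741, r = 39);
translate([726, 683, 0]) cylinder(h = 741, r = 39);
translate([227, -611, 0]) {
  translate([0, 0, 353]) cube([340, 271, 34]);
  cube([40, 40, 353]);
  translate([300, 0, 0]) cube([40, 40, 353]);
  translate([0, 231, 0]) cube([40, 40, 353]);
  translate([300, 231, 0]) cube([40, 40, 353]);
}
translate([-680, 240, 0]) {
  translate([0, 0, 353]) cube([340, 271, 34]);
  cube([40, 40, 353]);
  translate([300, 0, 0]) cube([40, 40, 353]);
  translate([0, 231, 0]) cube([40, 40, 353]);
  translate([300, 231, 0]) cube([40, 40, 353]);
}
translate([1134, 240, 0]) {
  translate([0, 0, 353]) cube([340, 271, 34]);
  cube([40, 40, 353]);
  translate([300, 0, 0]) cube([40, 40, 353]);
  translate([0, 231, 0]) cube([40, 40, 353]);
  translate([300, 231, 0]) cube([40, 40, 353]);
}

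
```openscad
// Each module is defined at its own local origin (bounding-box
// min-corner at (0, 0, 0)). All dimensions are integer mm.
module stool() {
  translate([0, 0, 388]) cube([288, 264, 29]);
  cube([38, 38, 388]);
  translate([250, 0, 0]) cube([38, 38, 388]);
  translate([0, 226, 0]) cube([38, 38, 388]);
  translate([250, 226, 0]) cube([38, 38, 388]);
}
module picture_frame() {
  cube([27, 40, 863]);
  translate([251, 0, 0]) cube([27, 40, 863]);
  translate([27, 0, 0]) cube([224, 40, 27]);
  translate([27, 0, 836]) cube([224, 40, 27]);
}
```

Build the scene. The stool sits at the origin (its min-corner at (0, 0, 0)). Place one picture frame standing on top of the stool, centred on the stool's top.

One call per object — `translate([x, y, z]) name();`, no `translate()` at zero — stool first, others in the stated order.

stool();
translate([5, 112, 417]) picture_frame();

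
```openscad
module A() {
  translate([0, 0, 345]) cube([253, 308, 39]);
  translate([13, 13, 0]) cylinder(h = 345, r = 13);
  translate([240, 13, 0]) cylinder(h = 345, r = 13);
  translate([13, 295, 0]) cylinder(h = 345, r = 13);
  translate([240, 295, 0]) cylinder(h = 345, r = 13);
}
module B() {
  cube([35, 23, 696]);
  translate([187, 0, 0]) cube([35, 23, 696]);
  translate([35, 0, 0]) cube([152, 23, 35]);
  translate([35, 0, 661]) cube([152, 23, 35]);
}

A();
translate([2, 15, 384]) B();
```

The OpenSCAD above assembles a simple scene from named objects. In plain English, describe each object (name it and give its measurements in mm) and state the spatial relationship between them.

A is a four-legged stool. The seat is 253×308 mm, 39 mm thick, top at z = 384 mm. It stands on four round legs, each 26 mm in diameter, from z = 0 to the seat underside, each leg's axis is inset half a diameter from the nearest pair of seat edges (so the leg's bounding box is flush with the corner).

B is a picture frame with a 152×626 mm rectangular opening (x by z) and a uniform 35 mm border on every side. Frame depth is 23 mm along y. It is built from two vertical stiles running the full outside height and two horizontal rails spanning the gap between the stiles.

The picture frame is on top of the stool.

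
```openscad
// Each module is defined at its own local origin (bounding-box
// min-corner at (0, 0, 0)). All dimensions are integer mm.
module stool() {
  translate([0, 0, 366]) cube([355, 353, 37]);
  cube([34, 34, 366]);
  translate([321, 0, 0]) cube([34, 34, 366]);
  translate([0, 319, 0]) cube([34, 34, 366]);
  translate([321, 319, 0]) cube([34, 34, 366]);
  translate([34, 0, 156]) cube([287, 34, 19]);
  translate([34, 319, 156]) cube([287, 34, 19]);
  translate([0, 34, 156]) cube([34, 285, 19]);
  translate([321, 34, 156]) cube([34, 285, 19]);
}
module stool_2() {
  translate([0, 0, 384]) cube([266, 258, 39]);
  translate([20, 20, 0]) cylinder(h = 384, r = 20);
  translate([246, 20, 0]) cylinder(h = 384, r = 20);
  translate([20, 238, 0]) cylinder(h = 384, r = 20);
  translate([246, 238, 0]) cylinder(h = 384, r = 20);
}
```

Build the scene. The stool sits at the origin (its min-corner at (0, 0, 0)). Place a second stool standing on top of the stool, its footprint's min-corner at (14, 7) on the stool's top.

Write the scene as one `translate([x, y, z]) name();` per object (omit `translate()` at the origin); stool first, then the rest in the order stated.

stool();
translate([14, 7, 403]) stool_2();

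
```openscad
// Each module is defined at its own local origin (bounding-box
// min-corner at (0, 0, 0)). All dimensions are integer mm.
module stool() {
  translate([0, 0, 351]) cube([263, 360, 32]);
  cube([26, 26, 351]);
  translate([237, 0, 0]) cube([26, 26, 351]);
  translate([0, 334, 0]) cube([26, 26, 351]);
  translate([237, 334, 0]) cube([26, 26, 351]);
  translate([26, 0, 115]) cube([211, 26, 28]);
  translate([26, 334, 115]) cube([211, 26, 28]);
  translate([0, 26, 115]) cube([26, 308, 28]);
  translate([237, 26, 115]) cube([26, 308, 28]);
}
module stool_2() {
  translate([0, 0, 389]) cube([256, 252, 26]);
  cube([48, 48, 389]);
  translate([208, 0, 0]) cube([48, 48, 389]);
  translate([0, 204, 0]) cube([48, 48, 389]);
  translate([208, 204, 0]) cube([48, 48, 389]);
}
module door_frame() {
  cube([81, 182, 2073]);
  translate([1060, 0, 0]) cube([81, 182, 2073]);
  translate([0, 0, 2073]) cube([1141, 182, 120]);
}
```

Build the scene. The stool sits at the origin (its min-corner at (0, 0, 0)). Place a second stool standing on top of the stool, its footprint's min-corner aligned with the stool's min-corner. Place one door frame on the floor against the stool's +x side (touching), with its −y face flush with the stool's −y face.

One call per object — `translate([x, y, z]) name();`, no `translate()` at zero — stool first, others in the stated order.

stool();
translate([0, 0, 383]) stool_2();
translate([263, 0, 0]) door_frame();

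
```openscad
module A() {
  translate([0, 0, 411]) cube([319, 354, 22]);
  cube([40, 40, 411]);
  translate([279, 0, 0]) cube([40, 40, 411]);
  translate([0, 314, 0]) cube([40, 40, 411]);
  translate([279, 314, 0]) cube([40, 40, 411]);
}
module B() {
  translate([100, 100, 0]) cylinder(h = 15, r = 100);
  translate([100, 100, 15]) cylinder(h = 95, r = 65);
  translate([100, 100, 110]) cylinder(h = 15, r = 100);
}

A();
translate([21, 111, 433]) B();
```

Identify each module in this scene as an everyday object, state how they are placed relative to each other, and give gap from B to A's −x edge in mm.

The spool's min-x is at 21; the stool's min-x is 0; gap = 21 mm.

A is a stool. B is a spool. The spool is on top of the stool. The gap from the spool to the stool's −x edge is 21 mm.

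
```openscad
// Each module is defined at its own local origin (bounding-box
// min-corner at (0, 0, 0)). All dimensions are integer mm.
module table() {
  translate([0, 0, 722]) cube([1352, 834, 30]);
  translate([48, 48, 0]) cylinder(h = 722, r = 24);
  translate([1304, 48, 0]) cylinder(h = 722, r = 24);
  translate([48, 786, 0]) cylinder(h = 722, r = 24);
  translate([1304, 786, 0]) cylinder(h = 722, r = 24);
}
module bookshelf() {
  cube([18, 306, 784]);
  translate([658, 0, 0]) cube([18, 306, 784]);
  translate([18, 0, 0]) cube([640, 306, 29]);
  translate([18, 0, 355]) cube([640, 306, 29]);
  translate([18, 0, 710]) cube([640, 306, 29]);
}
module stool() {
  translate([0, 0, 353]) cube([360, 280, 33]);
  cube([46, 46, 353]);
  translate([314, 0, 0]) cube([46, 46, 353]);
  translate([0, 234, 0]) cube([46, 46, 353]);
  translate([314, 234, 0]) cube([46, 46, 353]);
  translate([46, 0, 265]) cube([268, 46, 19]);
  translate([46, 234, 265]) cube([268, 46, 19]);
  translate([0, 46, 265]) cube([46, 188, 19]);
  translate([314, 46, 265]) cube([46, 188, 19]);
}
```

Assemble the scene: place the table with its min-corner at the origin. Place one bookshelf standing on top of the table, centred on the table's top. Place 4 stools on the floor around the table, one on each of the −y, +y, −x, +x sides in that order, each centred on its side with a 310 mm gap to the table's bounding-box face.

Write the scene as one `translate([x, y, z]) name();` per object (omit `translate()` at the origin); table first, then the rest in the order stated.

table();
translate([338, 264, 752]) bookshelf();
translate([496, -590, 0]) stool();
translate([496, 1144, 0]) stool();
translate([-670, 277, 0]) stool();
translate([1662, 277, 0]) stool();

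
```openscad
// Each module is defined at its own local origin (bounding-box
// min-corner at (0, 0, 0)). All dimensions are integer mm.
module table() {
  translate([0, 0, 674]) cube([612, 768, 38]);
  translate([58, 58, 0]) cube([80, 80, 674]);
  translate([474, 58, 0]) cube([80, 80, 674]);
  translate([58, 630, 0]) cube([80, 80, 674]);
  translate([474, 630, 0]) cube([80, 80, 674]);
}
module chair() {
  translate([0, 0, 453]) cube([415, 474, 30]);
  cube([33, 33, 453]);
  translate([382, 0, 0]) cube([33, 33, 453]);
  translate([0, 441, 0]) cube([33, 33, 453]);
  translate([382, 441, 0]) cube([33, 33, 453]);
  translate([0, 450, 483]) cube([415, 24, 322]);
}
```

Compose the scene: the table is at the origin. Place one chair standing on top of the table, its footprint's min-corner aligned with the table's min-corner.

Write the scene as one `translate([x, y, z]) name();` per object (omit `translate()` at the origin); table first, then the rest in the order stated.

table();
translate([0, 0, 712]) chair();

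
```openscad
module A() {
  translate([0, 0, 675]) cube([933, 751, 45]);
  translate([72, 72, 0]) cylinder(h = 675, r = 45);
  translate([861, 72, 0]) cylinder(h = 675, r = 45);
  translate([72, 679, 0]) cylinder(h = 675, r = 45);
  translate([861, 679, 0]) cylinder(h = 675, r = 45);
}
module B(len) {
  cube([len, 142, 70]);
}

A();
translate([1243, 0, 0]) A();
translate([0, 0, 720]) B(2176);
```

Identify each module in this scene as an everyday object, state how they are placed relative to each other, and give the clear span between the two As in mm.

Second table starts at x = 1243; first ends at x = 933; clear span = 1243 − 933 = 310 mm.

A is a table. B is a beam. A beam spans the tops of two tables. The clear span between the two tables is 310 mm.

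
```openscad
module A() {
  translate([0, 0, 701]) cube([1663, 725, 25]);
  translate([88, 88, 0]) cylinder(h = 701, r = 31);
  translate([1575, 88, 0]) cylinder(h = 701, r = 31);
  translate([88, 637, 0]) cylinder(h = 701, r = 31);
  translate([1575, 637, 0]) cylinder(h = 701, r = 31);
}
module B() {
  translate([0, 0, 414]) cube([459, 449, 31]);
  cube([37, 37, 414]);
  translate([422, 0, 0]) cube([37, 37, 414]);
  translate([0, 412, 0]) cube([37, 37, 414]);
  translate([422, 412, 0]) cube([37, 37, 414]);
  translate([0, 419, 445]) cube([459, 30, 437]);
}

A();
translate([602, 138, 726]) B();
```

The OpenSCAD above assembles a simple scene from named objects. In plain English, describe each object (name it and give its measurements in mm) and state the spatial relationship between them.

A is a table with a 1663×725 mm rectangular top, 25 mm thick, top surface at z = 726 mm, supported by four round legs of 62 mm diameter, each leg's bounding box inset 57 mm from the nearest pair of top edges, running from the floor.

B is a chair: 459×449 mm seat, 31 mm thick, top at z = 445 mm, on four 37 mm square corner legs flush with the seat edges. A 30 mm thick backrest slab spans the full seat width, extending 437 mm above the seat top, its back face flush with the seat's +y edge.

The chair is on top of the table, centred.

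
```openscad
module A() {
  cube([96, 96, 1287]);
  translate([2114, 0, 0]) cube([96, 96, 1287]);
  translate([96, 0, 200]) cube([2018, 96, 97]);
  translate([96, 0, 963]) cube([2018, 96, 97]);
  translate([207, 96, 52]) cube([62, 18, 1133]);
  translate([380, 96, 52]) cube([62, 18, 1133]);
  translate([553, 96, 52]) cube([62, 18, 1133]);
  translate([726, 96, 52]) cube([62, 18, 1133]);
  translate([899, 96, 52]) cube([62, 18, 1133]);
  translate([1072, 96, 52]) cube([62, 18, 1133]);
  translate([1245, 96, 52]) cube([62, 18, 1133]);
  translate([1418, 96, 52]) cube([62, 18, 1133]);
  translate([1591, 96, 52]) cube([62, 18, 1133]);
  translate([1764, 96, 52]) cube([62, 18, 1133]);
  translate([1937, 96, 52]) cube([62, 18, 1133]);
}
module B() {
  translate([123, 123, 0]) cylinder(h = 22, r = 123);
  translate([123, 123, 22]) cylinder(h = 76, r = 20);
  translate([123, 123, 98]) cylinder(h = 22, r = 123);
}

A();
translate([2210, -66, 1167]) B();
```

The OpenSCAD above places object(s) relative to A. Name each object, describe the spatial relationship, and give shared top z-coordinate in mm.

A is a fence section. B is a spool. The spool is beside the fence section with their tops flush at z = 1287. The shared top z-coordinate is 1287 mm.

Both tops at z = 1287 mm.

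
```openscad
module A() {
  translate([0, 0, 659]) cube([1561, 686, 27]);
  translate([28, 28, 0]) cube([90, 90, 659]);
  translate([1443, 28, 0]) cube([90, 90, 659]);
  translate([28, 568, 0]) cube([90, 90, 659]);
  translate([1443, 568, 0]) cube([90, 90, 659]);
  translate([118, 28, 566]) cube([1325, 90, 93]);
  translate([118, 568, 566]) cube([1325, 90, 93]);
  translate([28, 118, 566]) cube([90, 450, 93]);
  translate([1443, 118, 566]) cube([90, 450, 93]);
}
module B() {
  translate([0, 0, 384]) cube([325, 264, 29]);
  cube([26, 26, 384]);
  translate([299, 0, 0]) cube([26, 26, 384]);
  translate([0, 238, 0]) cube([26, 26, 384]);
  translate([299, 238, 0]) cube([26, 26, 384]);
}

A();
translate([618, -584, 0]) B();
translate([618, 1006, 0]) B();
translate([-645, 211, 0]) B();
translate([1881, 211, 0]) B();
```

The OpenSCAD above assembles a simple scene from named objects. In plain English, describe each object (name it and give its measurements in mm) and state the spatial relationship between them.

A is a table: top 1561 mm (x) × 686 mm (y), 27 mm thick, upper face at z = 686 mm, on four 90×90 mm square legs, each inset 28 mm from the nearest pair of top edges, running from z = 0 to the bottom of the top. Four apron rails, 90 mm thick and 93 mm tall, run between adjacent legs with their top edges flush with the underside of the top and their outer faces flush with the legs' outer faces.

B is a simple wooden stool: a rectangular seat 325 mm (x) by 264 mm (y), 29 mm thick, top face at z = 413 mm, on four square legs, each 26×26 mm in cross-section. The legs rest on z = 0, each flush with a corner of the seat.

Four stools sit around the table at the −y, +y, −x, +x sides.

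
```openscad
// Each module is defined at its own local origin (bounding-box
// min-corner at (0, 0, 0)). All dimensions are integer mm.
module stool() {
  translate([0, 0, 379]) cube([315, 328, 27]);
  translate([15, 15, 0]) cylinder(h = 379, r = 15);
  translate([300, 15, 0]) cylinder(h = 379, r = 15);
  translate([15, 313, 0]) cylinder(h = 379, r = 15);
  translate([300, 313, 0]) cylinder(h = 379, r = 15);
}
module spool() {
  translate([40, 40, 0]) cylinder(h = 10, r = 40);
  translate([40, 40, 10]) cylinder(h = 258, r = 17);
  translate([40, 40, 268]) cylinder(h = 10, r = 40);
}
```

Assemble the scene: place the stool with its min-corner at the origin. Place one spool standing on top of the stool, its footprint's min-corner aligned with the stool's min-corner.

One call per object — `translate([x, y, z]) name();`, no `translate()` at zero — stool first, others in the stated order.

stool();
translate([0, 0, 406]) spool();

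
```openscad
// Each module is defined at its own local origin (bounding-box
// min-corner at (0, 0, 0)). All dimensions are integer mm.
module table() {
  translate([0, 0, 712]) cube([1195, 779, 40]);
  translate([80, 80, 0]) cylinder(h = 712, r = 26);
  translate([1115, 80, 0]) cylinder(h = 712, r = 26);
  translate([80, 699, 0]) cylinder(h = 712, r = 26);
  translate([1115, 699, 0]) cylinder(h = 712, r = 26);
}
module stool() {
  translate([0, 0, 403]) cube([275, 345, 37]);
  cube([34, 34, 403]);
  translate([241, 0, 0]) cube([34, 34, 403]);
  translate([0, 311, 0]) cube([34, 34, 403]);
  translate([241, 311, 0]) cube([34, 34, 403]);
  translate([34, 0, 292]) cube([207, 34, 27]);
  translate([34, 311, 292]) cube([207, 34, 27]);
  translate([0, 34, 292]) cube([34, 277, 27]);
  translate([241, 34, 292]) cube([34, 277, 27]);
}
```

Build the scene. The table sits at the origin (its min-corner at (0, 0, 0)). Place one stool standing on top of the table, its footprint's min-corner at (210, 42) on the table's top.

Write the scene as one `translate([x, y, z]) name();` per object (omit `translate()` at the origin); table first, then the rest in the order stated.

table();
translate([210, 42, 752]) stool();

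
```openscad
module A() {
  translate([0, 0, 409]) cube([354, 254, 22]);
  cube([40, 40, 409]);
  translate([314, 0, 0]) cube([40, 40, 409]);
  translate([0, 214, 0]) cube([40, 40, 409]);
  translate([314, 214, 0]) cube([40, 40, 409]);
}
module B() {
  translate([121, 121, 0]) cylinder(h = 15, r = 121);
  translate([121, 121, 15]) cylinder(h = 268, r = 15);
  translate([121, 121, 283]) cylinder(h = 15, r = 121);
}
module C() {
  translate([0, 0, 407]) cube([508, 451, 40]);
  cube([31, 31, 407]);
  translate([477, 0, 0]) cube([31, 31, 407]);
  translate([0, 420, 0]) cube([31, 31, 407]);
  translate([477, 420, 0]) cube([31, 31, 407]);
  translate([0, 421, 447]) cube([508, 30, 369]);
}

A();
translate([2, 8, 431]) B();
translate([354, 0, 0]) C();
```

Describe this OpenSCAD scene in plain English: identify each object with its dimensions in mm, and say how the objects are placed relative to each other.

A is a simple wooden stool: a rectangular seat 354 mm (x) by 254 mm (y), 22 mm thick, top face at z = 431 mm, on four square legs, each 40×40 mm in cross-section. The legs rest on z = 0, each flush with a corner of the seat.

B is a spool: two coaxial disc flanges of radius 121 mm and thickness 15 mm, joined by a core cylinder of radius 15 mm and height 268 mm. The lower flange rests on z = 0 and the three cylinders share a vertical axis.

C is a chair. The seat is a 508×451×40 mm slab with its top at z = 447 mm, on four 31×31 mm corner legs (flush with the seat edges, standing on z = 0). A flat backrest 30 mm thick, 369 mm tall, spans the full seat width and rises from the seat top along its +y edge, rear face flush with the rear of the seat.

The spool is on top of the stool. The chair is against the stool's +x side, with their −y faces flush.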